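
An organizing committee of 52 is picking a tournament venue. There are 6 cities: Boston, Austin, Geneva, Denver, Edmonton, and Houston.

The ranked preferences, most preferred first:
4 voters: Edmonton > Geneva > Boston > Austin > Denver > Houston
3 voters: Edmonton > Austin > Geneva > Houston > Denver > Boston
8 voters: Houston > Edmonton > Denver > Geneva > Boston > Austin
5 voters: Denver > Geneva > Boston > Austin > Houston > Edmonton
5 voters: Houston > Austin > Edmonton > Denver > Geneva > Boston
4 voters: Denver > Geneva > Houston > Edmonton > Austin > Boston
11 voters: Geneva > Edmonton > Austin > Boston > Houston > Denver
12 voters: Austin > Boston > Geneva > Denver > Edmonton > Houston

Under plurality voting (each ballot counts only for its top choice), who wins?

First-place votes: Boston 0, Austin 12, Geneva 11, Denver 9, Edmonton 7, Houston 13.

Houston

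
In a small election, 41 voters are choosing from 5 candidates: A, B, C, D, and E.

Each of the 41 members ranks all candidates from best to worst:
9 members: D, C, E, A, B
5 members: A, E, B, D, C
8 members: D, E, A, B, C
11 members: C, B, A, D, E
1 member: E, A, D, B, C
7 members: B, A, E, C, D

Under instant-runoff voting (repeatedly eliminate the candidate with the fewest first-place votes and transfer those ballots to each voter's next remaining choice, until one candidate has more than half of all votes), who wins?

Round 1: A 5, B 7, C 11, D 17, E 1. E eliminated.
Round 2: A 6, B 7, C 11, D 17. A eliminated.
Round 3: B 12, C 11, D 18. C eliminated.
Round 4: B 23, D 18. B has a majority (≥21).

B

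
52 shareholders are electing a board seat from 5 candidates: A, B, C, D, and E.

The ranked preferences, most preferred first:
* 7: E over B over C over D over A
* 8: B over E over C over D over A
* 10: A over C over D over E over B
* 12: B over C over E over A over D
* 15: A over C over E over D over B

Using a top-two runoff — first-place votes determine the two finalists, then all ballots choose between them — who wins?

Round 1 first-place votes: A 25, B 20, C 0, D 0, E 7. A and B advance.
Runoff: A is ranked above B on 25 ballots, B above A on 27.

B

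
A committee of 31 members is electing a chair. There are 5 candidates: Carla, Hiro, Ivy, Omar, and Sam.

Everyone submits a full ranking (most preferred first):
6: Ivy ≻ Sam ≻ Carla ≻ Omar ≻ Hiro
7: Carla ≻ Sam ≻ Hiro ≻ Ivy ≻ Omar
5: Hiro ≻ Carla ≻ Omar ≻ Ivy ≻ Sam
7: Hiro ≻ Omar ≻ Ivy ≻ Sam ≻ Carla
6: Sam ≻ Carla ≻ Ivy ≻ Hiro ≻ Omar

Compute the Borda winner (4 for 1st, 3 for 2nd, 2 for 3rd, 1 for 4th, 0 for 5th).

Carla: 6×2 + 7×4 + 5×3 + 7×0 + 6×3 = 73
Hiro: 6×0 + 7×2 + 5×4 + 7×4 + 6×1 = 68
Ivy: 6×4 + 7×1 + 5×1 + 7×2 + 6×2 = 62
Omar: 6×1 + 7×0 + 5×2 + 7×3 + 6×0 = 37
Sam: 6×3 + 7×3 + 5×0 + 7×1 + 6×4 = 70

Carla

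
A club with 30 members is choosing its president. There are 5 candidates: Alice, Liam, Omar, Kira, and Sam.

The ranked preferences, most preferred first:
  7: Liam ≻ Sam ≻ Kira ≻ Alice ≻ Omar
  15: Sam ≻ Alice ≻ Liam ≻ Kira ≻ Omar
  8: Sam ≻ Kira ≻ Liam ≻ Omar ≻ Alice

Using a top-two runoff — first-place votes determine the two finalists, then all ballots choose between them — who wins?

Round 1 first-place votes: Alice 0, Liam 7, Omar 0, Kira 0, Sam 23. Sam and Liam advance.
Runoff: Sam is ranked above Liam on 23 ballots, Liam above Sam on 7.

Sam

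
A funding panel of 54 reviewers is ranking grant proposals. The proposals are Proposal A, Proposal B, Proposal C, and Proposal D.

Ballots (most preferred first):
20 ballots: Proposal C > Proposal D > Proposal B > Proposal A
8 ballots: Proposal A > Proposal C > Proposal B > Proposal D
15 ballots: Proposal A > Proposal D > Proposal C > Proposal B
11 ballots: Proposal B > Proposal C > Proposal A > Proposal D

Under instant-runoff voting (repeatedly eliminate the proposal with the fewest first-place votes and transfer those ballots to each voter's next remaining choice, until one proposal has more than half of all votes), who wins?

Round 1: Proposal A 23, Proposal B 11, Proposal C 20, Proposal D 0. Proposal D eliminated.
Round 2: Proposal A 23, Proposal B 11, Proposal C 20. Proposal B eliminated.
Round 3: Proposal A 23, Proposal C 31. Proposal C has a majority (≥28).

Proposal C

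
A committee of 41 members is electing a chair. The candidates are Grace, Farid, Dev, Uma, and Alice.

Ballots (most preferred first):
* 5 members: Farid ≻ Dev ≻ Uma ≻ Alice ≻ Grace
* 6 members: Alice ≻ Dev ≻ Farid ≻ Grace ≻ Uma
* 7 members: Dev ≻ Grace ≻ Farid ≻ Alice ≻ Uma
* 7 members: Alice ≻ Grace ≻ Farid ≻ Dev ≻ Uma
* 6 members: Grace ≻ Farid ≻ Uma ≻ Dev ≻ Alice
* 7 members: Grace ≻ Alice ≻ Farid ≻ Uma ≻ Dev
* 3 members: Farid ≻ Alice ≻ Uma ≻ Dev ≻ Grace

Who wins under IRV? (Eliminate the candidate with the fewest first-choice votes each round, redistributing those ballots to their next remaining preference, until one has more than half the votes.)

Alice

Round 1: Grace 13, Farid 8, Dev 7, Uma 0, Alice 13. Uma eliminated.
Round 2: Grace 13, Farid 8, Dev 7, Alice 13. Dev eliminated.
Round 3: Grace 20, Farid 8, Alice 13. Farid eliminated.
Round 4: Grace 20, Alice 21. Alice has a majority (≥21).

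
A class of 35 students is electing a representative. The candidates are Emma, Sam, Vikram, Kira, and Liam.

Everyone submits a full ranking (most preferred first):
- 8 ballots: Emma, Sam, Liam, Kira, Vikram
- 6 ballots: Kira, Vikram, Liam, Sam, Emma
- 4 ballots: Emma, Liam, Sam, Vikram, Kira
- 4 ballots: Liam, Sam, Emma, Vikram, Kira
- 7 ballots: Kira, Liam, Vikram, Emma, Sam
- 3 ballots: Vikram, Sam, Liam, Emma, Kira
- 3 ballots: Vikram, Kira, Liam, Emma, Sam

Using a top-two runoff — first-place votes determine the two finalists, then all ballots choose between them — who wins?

Round 1 first-place votes: Emma 12, Sam 0, Vikram 6, Kira 13, Liam 4. Kira and Emma advance.
Runoff: Kira is ranked above Emma on 16 ballots, Emma above Kira on 19.

Emma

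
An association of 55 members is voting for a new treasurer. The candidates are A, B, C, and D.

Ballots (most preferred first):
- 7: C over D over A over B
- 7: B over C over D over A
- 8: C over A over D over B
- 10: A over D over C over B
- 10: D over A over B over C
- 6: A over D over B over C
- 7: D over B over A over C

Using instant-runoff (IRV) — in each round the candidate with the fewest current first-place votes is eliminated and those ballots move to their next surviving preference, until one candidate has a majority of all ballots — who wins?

Round 1: A 16, B 7, C 15, D 17. B eliminated.
Round 2: A 16, C 22, D 17. A eliminated.
Round 3: C 22, D 33. D has a majority (≥28).

D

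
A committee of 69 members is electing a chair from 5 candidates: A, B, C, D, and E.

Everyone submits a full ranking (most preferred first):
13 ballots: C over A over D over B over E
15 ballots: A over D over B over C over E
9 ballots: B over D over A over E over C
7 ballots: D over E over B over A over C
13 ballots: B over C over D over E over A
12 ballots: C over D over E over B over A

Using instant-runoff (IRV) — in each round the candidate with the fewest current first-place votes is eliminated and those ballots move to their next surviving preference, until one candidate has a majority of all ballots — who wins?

B

Round 1: A 15, B 22, C 25, D 7, E 0. E eliminated.
Round 2: A 15, B 22, C 25, D 7. D eliminated.
Round 3: A 15, B 29, C 25. A eliminated.
Round 4: B 44, C 25. B has a majority (≥35).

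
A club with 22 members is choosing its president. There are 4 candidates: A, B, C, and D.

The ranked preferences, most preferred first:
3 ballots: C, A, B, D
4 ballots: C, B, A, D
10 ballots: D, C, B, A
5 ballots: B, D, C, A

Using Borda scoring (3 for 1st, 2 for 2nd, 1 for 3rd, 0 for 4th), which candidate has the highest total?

C

A: 3×2 + 4×1 + 10×0 + 5×0 = 10
B: 3×1 + 4×2 + 10×1 + 5×3 = 36
C: 3×3 + 4×3 + 10×2 + 5×1 = 46
D: 3×0 + 4×0 + 10×3 + 5×2 = 40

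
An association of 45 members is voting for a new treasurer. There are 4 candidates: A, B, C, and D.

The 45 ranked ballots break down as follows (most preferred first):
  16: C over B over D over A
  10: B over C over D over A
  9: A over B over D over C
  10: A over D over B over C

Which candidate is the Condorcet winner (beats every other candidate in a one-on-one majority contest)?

B

B vs A: 26–19
B vs C: 29–16
B vs D: 35–10
B beats every other candidate.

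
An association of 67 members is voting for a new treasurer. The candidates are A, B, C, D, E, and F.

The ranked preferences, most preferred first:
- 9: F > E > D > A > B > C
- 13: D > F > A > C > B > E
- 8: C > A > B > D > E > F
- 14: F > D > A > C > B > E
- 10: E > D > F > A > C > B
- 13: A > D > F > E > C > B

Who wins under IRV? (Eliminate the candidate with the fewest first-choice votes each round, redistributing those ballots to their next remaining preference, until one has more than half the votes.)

D

Round 1: A 13, B 0, C 8, D 13, E 10, F 23. B eliminated.
Round 2: A 13, C 8, D 13, E 10, F 23. C eliminated.
Round 3: A 21, D 13, E 10, F 23. E eliminated.
Round 4: A 21, D 23, F 23. A eliminated.
Round 5: D 44, F 23. D has a majority (≥34).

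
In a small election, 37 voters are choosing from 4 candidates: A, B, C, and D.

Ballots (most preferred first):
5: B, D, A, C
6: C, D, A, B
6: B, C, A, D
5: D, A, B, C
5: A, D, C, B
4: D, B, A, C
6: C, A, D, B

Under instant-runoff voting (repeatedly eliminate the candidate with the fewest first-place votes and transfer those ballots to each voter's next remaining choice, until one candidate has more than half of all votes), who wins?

D

Round 1: A 5, B 11, C 12, D 9. A eliminated.
Round 2: B 11, C 12, D 14. B eliminated.
Round 3: C 18, D 19. D has a majority (≥19).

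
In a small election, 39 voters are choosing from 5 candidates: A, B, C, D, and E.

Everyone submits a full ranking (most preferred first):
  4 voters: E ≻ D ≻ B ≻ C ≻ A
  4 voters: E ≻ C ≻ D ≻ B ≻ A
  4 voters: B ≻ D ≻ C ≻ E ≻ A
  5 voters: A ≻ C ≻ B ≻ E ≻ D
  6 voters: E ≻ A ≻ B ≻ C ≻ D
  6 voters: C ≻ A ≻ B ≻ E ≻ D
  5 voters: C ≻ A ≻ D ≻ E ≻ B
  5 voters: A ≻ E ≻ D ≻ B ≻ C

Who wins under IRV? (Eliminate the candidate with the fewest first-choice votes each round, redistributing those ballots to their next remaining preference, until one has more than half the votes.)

C

Round 1: A 10, B 4, C 11, D 0, E 14. D eliminated.
Round 2: A 10, B 4, C 11, E 14. B eliminated.
Round 3: A 10, C 15, E 14. A eliminated.
Round 4: C 20, E 19. C has a majority (≥20).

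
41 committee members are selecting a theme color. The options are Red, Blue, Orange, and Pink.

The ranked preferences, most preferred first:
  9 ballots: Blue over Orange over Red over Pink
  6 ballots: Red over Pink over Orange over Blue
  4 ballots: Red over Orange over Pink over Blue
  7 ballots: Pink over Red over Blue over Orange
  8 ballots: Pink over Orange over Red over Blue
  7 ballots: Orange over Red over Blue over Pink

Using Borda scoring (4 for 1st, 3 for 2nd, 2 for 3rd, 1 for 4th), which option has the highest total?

Red

Red: 9×2 + 6×4 + 4×4 + 7×3 + 8×2 + 7×3 = 116
Blue: 9×4 + 6×1 + 4×1 + 7×2 + 8×1 + 7×2 = 82
Orange: 9×3 + 6×2 + 4×3 + 7×1 + 8×3 + 7×4 = 110
Pink: 9×1 + 6×3 + 4×2 + 7×4 + 8×4 + 7×1 = 102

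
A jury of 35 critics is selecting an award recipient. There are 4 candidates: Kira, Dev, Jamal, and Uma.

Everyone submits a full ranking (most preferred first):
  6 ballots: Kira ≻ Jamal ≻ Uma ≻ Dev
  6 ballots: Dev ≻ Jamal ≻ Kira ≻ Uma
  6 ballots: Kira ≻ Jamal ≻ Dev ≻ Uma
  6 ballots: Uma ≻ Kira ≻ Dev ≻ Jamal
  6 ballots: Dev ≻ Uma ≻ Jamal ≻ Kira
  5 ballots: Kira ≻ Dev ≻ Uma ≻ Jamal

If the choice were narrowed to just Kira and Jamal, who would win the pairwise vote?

Kira

Kira is ranked above Jamal on 23 ballots; Jamal above Kira on 12.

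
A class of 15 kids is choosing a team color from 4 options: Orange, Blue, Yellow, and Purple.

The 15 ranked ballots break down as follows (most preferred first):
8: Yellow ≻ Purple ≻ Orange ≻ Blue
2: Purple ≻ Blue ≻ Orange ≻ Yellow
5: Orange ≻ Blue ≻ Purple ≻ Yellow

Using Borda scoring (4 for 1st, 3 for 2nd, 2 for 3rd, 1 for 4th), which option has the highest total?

Orange: 8×2 + 2×2 + 5×4 = 40
Blue: 8×1 + 2×3 + 5×3 = 29
Yellow: 8×4 + 2×1 + 5×1 = 39
Purple: 8×3 + 2×4 + 5×2 = 42

Purple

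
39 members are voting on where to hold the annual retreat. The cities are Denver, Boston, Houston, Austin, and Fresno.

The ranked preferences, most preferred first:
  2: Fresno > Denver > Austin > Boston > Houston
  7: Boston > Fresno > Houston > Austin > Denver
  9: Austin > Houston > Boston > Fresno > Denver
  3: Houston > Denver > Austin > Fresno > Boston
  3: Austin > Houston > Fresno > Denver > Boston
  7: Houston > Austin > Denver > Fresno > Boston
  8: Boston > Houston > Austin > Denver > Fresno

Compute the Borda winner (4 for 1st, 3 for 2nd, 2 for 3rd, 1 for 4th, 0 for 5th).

Houston

Denver: 2×3 + 7×0 + 9×0 + 3×3 + 3×1 + 7×2 + 8×1 = 40
Boston: 2×1 + 7×4 + 9×2 + 3×0 + 3×0 + 7×0 + 8×4 = 80
Houston: 2×0 + 7×2 + 9×3 + 3×4 + 3×3 + 7×4 + 8×3 = 114
Austin: 2×2 + 7×1 + 9×4 + 3×2 + 3×4 + 7×3 + 8×2 = 102
Fresno: 2×4 + 7×3 + 9×1 + 3×1 + 3×2 + 7×1 + 8×0 = 54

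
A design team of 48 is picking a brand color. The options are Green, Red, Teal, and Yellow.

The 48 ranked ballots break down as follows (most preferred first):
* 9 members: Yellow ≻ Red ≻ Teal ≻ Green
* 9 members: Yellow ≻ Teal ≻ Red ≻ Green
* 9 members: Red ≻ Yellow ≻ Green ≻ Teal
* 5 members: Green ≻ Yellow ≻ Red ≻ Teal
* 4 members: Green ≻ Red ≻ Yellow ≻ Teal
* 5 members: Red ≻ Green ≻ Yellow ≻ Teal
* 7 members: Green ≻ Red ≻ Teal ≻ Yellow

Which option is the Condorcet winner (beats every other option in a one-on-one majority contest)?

Red vs Green: 32–16
Red vs Teal: 39–9
Red vs Yellow: 25–23
Red beats every other option.

Red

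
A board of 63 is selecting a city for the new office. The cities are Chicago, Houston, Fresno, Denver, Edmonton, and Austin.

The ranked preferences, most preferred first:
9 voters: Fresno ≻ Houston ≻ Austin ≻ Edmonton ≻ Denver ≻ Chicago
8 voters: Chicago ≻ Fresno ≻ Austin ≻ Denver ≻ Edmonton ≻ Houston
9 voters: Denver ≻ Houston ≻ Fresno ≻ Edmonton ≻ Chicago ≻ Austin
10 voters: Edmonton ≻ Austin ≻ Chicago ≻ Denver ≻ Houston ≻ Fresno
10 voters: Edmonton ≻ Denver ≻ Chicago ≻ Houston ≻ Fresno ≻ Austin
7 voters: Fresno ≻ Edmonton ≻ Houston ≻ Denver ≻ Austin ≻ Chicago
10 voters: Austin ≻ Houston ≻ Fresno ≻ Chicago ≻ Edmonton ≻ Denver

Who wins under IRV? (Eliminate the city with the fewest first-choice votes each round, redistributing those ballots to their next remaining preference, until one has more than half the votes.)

Round 1: Chicago 8, Houston 0, Fresno 16, Denver 9, Edmonton 20, Austin 10. Houston eliminated.
Round 2: Chicago 8, Fresno 16, Denver 9, Edmonton 20, Austin 10. Chicago eliminated.
Round 3: Fresno 24, Denver 9, Edmonton 20, Austin 10. Denver eliminated.
Round 4: Fresno 33, Edmonton 20, Austin 10. Fresno has a majority (≥32).

Fresno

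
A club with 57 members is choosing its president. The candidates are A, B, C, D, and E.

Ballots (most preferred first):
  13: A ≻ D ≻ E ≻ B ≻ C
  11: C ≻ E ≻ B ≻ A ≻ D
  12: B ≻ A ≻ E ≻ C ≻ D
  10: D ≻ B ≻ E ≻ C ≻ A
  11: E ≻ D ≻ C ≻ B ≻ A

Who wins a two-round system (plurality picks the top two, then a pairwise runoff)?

B

Round 1 first-place votes: A 13, B 12, C 11, D 10, E 11. A and B advance.
Runoff: A is ranked above B on 13 ballots, B above A on 44.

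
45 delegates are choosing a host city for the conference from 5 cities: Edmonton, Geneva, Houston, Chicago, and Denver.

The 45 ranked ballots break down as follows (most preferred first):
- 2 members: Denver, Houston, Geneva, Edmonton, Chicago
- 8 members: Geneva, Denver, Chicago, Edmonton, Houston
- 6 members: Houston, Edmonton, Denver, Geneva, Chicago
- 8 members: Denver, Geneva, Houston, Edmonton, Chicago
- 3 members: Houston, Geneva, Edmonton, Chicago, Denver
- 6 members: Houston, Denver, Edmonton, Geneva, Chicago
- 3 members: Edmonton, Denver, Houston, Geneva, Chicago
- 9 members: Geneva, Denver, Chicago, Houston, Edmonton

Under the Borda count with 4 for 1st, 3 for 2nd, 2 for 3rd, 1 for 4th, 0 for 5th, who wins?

Denver

Edmonton: 2×1 + 8×1 + 6×3 + 8×1 + 3×2 + 6×2 + 3×4 + 9×0 = 66
Geneva: 2×2 + 8×4 + 6×1 + 8×3 + 3×3 + 6×1 + 3×1 + 9×4 = 120
Houston: 2×3 + 8×0 + 6×4 + 8×2 + 3×4 + 6×4 + 3×2 + 9×1 = 97
Chicago: 2×0 + 8×2 + 6×0 + 8×0 + 3×1 + 6×0 + 3×0 + 9×2 = 37
Denver: 2×4 + 8×3 + 6×2 + 8×4 + 3×0 + 6×3 + 3×3 + 9×3 = 130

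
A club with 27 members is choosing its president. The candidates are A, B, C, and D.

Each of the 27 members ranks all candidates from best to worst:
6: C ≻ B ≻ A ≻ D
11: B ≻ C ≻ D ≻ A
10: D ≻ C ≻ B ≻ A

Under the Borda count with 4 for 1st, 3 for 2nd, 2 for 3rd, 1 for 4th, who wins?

C

A: 6×2 + 11×1 + 10×1 = 33
B: 6×3 + 11×4 + 10×2 = 82
C: 6×4 + 11×3 + 10×3 = 87
D: 6×1 + 11×2 + 10×4 = 68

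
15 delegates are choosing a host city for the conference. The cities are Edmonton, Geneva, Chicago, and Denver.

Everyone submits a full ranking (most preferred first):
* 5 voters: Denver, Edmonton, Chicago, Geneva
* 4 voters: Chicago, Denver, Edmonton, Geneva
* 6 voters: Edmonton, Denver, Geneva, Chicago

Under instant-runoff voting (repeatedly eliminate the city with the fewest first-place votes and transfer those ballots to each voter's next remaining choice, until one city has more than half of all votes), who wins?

Denver

Round 1: Edmonton 6, Geneva 0, Chicago 4, Denver 5. Geneva eliminated.
Round 2: Edmonton 6, Chicago 4, Denver 5. Chicago eliminated.
Round 3: Edmonton 6, Denver 9. Denver has a majority (≥8).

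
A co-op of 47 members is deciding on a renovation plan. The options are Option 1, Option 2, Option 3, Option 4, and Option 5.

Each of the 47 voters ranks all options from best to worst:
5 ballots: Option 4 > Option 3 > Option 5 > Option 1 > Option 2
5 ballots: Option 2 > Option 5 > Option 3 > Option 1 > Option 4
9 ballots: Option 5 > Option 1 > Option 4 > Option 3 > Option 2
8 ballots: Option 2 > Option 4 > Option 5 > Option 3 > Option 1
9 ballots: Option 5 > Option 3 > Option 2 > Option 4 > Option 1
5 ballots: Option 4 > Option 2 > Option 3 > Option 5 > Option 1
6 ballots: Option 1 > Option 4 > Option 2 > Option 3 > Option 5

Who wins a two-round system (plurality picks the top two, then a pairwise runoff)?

Option 2

Round 1 first-place votes: Option 1 6, Option 2 13, Option 3 0, Option 4 10, Option 5 18. Option 5 and Option 2 advance.
Runoff: Option 5 is ranked above Option 2 on 23 ballots, Option 2 above Option 5 on 24.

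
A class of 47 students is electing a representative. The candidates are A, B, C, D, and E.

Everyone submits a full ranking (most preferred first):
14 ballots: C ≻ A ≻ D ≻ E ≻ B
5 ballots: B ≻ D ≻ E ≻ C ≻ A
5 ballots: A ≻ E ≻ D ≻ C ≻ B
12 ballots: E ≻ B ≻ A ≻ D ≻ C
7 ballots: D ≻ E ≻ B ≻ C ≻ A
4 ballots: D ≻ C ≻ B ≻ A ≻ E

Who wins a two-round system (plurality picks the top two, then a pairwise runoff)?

Round 1 first-place votes: A 5, B 5, C 14, D 11, E 12. C and E advance.
Runoff: C is ranked above E on 18 ballots, E above C on 29.

E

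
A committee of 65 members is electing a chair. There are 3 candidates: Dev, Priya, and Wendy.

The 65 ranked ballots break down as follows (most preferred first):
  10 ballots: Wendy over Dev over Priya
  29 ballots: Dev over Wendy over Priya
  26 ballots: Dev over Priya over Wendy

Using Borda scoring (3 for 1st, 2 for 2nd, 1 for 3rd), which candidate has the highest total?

Dev: 10×2 + 29×3 + 26×3 = 185
Priya: 10×1 + 29×1 + 26×2 = 91
Wendy: 10×3 + 29×2 + 26×1 = 114

Dev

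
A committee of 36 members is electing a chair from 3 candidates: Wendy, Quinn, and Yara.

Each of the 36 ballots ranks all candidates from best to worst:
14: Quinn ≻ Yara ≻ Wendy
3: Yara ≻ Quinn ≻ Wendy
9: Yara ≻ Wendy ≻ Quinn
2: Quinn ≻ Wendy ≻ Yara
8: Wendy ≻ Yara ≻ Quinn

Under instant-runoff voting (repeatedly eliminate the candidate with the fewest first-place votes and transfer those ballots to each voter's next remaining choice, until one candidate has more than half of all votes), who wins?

Yara

Round 1: Wendy 8, Quinn 16, Yara 12. Wendy eliminated.
Round 2: Quinn 16, Yara 20. Yara has a majority (≥19).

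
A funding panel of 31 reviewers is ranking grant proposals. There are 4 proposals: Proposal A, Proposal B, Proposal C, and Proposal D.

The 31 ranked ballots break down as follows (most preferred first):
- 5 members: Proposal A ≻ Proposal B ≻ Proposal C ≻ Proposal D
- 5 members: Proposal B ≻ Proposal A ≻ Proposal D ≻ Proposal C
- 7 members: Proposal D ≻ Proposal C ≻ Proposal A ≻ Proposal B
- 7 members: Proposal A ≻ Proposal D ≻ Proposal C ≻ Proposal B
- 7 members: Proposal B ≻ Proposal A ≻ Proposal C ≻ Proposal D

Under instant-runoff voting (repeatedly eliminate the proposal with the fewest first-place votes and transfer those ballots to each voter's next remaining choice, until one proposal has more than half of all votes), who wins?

Round 1: Proposal A 12, Proposal B 12, Proposal C 0, Proposal D 7. Proposal C eliminated.
Round 2: Proposal A 12, Proposal B 12, Proposal D 7. Proposal D eliminated.
Round 3: Proposal A 19, Proposal B 12. Proposal A has a majority (≥16).

Proposal A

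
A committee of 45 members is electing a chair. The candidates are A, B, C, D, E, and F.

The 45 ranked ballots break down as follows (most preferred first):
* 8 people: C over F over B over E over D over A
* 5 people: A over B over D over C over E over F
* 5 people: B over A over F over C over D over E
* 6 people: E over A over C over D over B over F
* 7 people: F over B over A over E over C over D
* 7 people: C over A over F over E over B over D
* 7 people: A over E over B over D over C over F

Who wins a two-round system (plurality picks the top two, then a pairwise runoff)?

Round 1 first-place votes: A 12, B 5, C 15, D 0, E 6, F 7. C and A advance.
Runoff: C is ranked above A on 15 ballots, A above C on 30.

A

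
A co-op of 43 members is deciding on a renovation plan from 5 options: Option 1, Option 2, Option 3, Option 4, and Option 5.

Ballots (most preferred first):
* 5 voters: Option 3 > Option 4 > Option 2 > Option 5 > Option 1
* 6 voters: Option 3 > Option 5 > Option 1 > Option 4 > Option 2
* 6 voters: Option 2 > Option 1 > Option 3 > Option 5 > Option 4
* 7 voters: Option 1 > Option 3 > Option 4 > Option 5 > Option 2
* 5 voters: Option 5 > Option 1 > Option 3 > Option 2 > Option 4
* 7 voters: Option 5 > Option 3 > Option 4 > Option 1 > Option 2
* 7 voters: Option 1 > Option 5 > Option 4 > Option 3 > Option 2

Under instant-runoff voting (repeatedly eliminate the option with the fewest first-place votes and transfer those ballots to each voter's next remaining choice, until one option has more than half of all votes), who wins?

Round 1: Option 1 14, Option 2 6, Option 3 11, Option 4 0, Option 5 12. Option 4 eliminated.
Round 2: Option 1 14, Option 2 6, Option 3 11, Option 5 12. Option 2 eliminated.
Round 3: Option 1 20, Option 3 11, Option 5 12. Option 3 eliminated.
Round 4: Option 1 20, Option 5 23. Option 5 has a majority (≥22).

Option 5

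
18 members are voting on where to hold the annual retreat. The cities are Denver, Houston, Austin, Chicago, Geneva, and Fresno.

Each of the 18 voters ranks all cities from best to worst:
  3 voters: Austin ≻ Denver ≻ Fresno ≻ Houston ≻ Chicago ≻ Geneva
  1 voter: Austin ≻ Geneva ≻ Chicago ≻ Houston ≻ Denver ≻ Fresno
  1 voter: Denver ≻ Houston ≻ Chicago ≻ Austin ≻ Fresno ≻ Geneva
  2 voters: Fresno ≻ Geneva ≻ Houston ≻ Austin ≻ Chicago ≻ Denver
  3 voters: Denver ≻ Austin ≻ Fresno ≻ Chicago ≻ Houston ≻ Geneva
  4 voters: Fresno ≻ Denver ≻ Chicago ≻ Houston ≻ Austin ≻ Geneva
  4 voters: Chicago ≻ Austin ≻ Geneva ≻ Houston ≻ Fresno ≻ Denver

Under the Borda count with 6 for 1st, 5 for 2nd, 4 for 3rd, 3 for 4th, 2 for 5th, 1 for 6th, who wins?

Austin

Denver: 3×5 + 1×2 + 1×6 + 2×1 + 3×6 + 4×5 + 4×1 = 67
Houston: 3×3 + 1×3 + 1×5 + 2×4 + 3×2 + 4×3 + 4×3 = 55
Austin: 3×6 + 1×6 + 1×3 + 2×3 + 3×5 + 4×2 + 4×5 = 76
Chicago: 3×2 + 1×4 + 1×4 + 2×2 + 3×3 + 4×4 + 4×6 = 67
Geneva: 3×1 + 1×5 + 1×1 + 2×5 + 3×1 + 4×1 + 4×4 = 42
Fresno: 3×4 + 1×1 + 1×2 + 2×6 + 3×4 + 4×6 + 4×2 = 71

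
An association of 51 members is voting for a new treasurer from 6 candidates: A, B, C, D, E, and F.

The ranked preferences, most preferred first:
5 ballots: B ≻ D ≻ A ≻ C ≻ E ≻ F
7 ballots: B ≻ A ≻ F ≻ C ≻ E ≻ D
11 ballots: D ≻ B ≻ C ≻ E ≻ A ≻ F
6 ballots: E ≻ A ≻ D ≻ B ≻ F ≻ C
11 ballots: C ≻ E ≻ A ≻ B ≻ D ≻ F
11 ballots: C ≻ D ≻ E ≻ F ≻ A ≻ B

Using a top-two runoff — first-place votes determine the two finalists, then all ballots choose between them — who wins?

Round 1 first-place votes: A 0, B 12, C 22, D 11, E 6, F 0. C and B advance.
Runoff: C is ranked above B on 22 ballots, B above C on 29.

B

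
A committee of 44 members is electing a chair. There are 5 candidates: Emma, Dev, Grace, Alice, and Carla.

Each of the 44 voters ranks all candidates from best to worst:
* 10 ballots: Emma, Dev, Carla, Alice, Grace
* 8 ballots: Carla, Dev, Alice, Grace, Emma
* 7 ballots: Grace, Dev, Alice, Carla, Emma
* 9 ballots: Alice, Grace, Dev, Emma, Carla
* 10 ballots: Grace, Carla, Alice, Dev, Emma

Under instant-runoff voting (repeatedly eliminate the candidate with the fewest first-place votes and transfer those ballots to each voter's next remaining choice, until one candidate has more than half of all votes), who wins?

Alice

Round 1: Emma 10, Dev 0, Grace 17, Alice 9, Carla 8. Dev eliminated.
Round 2: Emma 10, Grace 17, Alice 9, Carla 8. Carla eliminated.
Round 3: Emma 10, Grace 17, Alice 17. Emma eliminated.
Round 4: Grace 17, Alice 27. Alice has a majority (≥23).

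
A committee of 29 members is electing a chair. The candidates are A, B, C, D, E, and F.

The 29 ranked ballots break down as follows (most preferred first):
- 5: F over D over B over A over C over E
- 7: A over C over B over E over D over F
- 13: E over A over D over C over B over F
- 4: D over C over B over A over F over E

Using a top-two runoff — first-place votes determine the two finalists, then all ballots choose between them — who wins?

A

Round 1 first-place votes: A 7, B 0, C 0, D 4, E 13, F 5. E and A advance.
Runoff: E is ranked above A on 13 ballots, A above E on 16.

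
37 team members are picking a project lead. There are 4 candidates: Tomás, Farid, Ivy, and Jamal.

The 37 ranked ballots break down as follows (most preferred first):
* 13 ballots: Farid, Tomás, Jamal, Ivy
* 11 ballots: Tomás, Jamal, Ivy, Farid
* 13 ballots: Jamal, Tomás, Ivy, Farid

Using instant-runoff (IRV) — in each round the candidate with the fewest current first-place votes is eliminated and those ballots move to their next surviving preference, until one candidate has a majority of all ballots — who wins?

Jamal

Round 1: Tomás 11, Farid 13, Ivy 0, Jamal 13. Ivy eliminated.
Round 2: Tomás 11, Farid 13, Jamal 13. Tomás eliminated.
Round 3: Farid 13, Jamal 24. Jamal has a majority (≥19).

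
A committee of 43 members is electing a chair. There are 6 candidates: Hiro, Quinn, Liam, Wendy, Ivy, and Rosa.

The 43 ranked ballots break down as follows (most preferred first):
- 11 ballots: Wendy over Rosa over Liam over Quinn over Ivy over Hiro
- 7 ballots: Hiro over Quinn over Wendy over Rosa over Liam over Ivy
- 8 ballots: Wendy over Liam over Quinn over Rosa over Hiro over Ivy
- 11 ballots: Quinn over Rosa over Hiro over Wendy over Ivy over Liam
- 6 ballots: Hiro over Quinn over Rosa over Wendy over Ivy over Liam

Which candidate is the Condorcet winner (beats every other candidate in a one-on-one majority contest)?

Quinn vs Hiro: 30–13
Quinn vs Liam: 24–19
Quinn vs Wendy: 24–19
Quinn vs Ivy: 43–0
Quinn vs Rosa: 32–11
Quinn beats every other candidate.

Quinn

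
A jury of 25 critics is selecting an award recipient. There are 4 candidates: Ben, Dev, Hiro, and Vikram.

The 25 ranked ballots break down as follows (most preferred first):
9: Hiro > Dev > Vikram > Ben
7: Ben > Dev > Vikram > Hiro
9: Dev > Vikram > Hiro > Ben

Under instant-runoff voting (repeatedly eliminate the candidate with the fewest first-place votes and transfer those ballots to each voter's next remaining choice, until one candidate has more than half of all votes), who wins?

Round 1: Ben 7, Dev 9, Hiro 9, Vikram 0. Vikram eliminated.
Round 2: Ben 7, Dev 9, Hiro 9. Ben eliminated.
Round 3: Dev 16, Hiro 9. Dev has a majority (≥13).

Dev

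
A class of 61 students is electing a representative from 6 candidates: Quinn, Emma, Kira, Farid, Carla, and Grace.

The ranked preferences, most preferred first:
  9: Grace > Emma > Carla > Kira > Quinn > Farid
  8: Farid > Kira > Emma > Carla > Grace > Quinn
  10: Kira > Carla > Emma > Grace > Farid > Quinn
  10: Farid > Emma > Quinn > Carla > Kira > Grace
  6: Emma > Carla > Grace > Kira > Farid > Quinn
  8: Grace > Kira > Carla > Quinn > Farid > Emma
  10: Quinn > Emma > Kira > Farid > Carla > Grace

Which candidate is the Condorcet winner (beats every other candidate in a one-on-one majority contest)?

Emma

Emma vs Quinn: 43–18
Emma vs Kira: 35–26
Emma vs Farid: 35–26
Emma vs Carla: 43–18
Emma vs Grace: 44–17
Emma beats every other candidate.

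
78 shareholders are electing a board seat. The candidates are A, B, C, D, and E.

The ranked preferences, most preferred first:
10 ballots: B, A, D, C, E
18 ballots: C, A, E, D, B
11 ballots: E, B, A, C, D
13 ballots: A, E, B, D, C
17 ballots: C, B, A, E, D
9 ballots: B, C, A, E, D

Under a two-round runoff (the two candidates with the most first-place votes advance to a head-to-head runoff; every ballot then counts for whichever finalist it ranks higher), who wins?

B

Round 1 first-place votes: A 13, B 19, C 35, D 0, E 11. C and B advance.
Runoff: C is ranked above B on 35 ballots, B above C on 43.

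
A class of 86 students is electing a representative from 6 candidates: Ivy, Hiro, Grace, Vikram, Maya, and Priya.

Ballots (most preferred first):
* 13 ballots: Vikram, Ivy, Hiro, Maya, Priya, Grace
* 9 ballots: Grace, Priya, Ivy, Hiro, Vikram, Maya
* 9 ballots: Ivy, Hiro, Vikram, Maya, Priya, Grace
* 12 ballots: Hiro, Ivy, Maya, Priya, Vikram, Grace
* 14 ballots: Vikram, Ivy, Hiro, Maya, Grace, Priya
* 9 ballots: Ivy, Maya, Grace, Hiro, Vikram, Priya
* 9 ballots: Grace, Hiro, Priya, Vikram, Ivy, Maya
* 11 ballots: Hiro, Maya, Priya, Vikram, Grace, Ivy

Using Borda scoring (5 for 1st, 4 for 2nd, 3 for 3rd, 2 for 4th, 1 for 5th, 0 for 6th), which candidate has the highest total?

Hiro

Ivy: 13×4 + 9×3 + 9×5 + 12×4 + 14×4 + 9×5 + 9×1 + 11×0 = 282
Hiro: 13×3 + 9×2 + 9×4 + 12×5 + 14×3 + 9×2 + 9×4 + 11×5 = 304
Grace: 13×0 + 9×5 + 9×0 + 12×0 + 14×1 + 9×3 + 9×5 + 11×1 = 142
Vikram: 13×5 + 9×1 + 9×3 + 12×1 + 14×5 + 9×1 + 9×2 + 11×2 = 232
Maya: 13×2 + 9×0 + 9×2 + 12×3 + 14×2 + 9×4 + 9×0 + 11×4 = 188
Priya: 13×1 + 9×4 + 9×1 + 12×2 + 14×0 + 9×0 + 9×3 + 11×3 = 142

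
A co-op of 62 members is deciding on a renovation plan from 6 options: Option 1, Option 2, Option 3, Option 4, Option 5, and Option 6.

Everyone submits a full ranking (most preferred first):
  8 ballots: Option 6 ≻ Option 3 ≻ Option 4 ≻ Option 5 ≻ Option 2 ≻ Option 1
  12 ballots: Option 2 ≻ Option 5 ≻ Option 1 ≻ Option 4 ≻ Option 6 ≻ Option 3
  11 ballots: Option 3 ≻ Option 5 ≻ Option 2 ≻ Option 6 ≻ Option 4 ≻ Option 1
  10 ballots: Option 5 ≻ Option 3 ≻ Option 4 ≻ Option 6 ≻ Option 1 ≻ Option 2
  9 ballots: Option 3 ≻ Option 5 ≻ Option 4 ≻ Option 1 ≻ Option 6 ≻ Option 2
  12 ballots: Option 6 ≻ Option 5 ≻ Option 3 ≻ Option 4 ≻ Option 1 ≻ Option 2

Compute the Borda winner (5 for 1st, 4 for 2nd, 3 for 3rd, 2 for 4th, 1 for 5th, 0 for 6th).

Option 5

Option 1: 8×0 + 12×3 + 11×0 + 10×1 + 9×2 + 12×1 = 76
Option 2: 8×1 + 12×5 + 11×3 + 10×0 + 9×0 + 12×0 = 101
Option 3: 8×4 + 12×0 + 11×5 + 10×4 + 9×5 + 12×3 = 208
Option 4: 8×3 + 12×2 + 11×1 + 10×3 + 9×3 + 12×2 = 140
Option 5: 8×2 + 12×4 + 11×4 + 10×5 + 9×4 + 12×4 = 242
Option 6: 8×5 + 12×1 + 11×2 + 10×2 + 9×1 + 12×5 = 163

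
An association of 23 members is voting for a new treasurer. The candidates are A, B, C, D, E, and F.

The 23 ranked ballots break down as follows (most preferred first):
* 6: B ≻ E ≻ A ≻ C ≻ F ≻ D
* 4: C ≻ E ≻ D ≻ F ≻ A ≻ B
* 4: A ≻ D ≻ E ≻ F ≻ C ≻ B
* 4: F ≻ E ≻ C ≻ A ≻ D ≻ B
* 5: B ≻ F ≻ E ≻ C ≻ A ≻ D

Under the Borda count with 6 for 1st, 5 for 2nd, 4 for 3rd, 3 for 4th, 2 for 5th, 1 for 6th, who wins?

E

A: 6×4 + 4×2 + 4×6 + 4×3 + 5×2 = 78
B: 6×6 + 4×1 + 4×1 + 4×1 + 5×6 = 78
C: 6×3 + 4×6 + 4×2 + 4×4 + 5×3 = 81
D: 6×1 + 4×4 + 4×5 + 4×2 + 5×1 = 55
E: 6×5 + 4×5 + 4×4 + 4×5 + 5×4 = 106
F: 6×2 + 4×3 + 4×3 + 4×6 + 5×5 = 85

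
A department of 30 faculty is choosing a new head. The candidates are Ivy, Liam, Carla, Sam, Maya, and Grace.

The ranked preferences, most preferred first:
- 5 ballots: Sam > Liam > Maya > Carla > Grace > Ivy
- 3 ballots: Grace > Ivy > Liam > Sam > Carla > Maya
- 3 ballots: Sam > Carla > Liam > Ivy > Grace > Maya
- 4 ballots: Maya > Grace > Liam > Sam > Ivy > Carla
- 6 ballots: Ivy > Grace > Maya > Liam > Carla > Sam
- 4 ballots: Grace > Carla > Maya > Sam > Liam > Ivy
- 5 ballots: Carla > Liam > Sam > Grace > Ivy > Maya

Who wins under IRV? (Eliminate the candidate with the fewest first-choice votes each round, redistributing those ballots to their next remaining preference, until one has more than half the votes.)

Grace

Round 1: Ivy 6, Liam 0, Carla 5, Sam 8, Maya 4, Grace 7. Liam eliminated.
Round 2: Ivy 6, Carla 5, Sam 8, Maya 4, Grace 7. Maya eliminated.
Round 3: Ivy 6, Carla 5, Sam 8, Grace 11. Carla eliminated.
Round 4: Ivy 6, Sam 13, Grace 11. Ivy eliminated.
Round 5: Sam 13, Grace 17. Grace has a majority (≥16).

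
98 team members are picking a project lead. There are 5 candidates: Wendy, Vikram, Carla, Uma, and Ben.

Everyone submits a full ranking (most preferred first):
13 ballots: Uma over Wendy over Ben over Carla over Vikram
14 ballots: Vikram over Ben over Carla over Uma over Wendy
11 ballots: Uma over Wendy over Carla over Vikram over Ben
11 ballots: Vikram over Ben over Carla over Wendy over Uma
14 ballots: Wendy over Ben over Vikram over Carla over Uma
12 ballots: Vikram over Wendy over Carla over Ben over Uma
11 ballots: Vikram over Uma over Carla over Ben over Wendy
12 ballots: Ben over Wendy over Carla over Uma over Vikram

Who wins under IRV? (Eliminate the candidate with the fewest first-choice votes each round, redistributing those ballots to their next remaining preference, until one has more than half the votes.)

Wendy

Round 1: Wendy 14, Vikram 48, Carla 0, Uma 24, Ben 12. Carla eliminated.
Round 2: Wendy 14, Vikram 48, Uma 24, Ben 12. Ben eliminated.
Round 3: Wendy 26, Vikram 48, Uma 24. Uma eliminated.
Round 4: Wendy 50, Vikram 48. Wendy has a majority (≥50).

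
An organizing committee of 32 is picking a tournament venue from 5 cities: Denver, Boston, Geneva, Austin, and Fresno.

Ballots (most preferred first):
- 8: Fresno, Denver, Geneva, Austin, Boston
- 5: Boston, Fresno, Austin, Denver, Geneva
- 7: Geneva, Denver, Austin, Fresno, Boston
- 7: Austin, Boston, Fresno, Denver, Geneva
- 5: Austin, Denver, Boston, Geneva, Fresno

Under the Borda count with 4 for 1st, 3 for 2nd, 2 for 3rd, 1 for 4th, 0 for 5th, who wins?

Austin

Denver: 8×3 + 5×1 + 7×3 + 7×1 + 5×3 = 72
Boston: 8×0 + 5×4 + 7×0 + 7×3 + 5×2 = 51
Geneva: 8×2 + 5×0 + 7×4 + 7×0 + 5×1 = 49
Austin: 8×1 + 5×2 + 7×2 + 7×4 + 5×4 = 80
Fresno: 8×4 + 5×3 + 7×1 + 7×2 + 5×0 = 68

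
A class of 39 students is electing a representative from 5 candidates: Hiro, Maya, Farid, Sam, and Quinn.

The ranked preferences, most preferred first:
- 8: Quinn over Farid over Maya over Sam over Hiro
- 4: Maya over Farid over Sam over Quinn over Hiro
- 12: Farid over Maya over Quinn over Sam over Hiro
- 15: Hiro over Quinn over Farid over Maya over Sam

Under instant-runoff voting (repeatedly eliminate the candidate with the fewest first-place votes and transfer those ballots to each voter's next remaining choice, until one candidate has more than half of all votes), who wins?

Round 1: Hiro 15, Maya 4, Farid 12, Sam 0, Quinn 8. Sam eliminated.
Round 2: Hiro 15, Maya 4, Farid 12, Quinn 8. Maya eliminated.
Round 3: Hiro 15, Farid 16, Quinn 8. Quinn eliminated.
Round 4: Hiro 15, Farid 24. Farid has a majority (≥20).

Farid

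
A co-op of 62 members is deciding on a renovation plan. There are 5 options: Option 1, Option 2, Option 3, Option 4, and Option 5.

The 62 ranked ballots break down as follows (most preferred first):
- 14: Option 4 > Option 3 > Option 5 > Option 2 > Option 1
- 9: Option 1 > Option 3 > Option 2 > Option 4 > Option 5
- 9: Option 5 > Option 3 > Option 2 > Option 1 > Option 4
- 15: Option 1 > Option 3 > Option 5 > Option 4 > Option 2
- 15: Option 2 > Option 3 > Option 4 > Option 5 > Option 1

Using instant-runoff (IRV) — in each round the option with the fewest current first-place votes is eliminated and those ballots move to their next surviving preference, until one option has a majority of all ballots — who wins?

Round 1: Option 1 24, Option 2 15, Option 3 0, Option 4 14, Option 5 9. Option 3 eliminated.
Round 2: Option 1 24, Option 2 15, Option 4 14, Option 5 9. Option 5 eliminated.
Round 3: Option 1 24, Option 2 24, Option 4 14. Option 4 eliminated.
Round 4: Option 1 24, Option 2 38. Option 2 has a majority (≥32).

Option 2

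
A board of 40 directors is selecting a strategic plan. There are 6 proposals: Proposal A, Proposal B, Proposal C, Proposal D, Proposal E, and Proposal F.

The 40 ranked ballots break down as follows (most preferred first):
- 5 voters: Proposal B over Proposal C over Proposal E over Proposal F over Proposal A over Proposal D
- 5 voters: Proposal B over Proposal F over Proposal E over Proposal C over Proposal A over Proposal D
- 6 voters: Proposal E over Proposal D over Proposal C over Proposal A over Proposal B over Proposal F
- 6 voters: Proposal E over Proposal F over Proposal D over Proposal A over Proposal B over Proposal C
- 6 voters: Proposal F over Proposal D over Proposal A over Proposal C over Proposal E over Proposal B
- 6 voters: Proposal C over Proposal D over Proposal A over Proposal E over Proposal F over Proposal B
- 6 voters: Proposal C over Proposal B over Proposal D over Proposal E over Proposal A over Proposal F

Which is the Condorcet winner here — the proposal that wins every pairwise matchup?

Proposal C

Proposal C vs Proposal A: 28–12
Proposal C vs Proposal B: 24–16
Proposal C vs Proposal D: 22–18
Proposal C vs Proposal E: 23–17
Proposal C vs Proposal F: 23–17
Proposal C beats every other proposal.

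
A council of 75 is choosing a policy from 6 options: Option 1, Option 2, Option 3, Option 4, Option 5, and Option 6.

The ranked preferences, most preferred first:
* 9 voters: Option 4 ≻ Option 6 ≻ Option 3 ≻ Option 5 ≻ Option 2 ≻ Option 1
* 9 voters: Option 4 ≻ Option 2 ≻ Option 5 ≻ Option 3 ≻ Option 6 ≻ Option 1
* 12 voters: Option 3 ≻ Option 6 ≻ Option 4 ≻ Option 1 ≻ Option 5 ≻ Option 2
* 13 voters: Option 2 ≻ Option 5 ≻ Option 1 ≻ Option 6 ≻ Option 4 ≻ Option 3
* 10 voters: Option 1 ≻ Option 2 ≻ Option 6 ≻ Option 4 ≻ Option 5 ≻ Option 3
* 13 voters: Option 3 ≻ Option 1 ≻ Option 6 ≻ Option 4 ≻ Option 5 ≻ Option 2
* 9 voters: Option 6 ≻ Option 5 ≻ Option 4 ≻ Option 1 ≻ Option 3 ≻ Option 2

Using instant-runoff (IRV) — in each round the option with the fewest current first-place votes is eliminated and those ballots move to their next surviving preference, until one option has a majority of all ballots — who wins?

Option 4

Round 1: Option 1 10, Option 2 13, Option 3 25, Option 4 18, Option 5 0, Option 6 9. Option 5 eliminated.
Round 2: Option 1 10, Option 2 13, Option 3 25, Option 4 18, Option 6 9. Option 6 eliminated.
Round 3: Option 1 10, Option 2 13, Option 3 25, Option 4 27. Option 1 eliminated.
Round 4: Option 2 23, Option 3 25, Option 4 27. Option 2 eliminated.
Round 5: Option 3 25, Option 4 50. Option 4 has a majority (≥38).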